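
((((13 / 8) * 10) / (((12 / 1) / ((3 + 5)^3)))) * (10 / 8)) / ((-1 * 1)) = -2600 / 3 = -866.67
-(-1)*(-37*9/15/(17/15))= -333/17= -19.59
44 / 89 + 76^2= 514108 / 89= 5776.49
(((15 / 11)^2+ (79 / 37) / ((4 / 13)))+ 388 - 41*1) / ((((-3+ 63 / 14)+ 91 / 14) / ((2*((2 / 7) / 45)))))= 2123881 / 3760680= 0.56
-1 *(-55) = 55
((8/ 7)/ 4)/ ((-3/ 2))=-4/ 21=-0.19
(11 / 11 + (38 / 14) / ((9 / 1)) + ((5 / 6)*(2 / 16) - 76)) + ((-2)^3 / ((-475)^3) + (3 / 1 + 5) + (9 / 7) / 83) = -596973600190063 / 8966427750000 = -66.58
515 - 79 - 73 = 363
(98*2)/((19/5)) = 980/19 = 51.58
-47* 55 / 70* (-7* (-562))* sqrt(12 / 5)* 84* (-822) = 20062172592* sqrt(15) / 5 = 15540092067.51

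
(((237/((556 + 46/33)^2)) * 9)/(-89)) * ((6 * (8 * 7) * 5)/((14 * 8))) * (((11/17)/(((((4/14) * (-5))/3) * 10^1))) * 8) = 1609726041/1279768160170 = 0.00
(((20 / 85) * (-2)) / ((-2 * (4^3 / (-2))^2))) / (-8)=-1 / 34816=-0.00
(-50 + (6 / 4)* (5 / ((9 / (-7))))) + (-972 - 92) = -6719 / 6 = -1119.83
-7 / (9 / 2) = -14 / 9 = -1.56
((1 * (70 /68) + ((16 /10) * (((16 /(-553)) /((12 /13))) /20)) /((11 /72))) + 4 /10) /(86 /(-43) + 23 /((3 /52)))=21917943 /6152954500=0.00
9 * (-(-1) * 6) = 54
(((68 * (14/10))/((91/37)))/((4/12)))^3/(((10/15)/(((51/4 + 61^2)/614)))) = 240841969015932/16861975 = 14283141.15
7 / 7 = 1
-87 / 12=-29 / 4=-7.25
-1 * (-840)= 840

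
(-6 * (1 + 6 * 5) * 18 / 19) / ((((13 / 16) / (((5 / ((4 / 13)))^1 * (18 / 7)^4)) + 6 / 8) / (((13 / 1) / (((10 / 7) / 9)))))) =-575690903424 / 29963779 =-19212.89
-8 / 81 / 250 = -4 / 10125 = -0.00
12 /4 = 3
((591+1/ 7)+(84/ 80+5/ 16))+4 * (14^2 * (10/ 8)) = 880603/ 560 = 1572.51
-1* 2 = -2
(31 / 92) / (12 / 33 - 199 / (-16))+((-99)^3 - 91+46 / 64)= -1609107225635 / 1658208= -970389.25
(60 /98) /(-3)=-0.20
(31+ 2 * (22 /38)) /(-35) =-611 /665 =-0.92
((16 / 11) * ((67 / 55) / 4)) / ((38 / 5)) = 134 / 2299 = 0.06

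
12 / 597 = 4 / 199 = 0.02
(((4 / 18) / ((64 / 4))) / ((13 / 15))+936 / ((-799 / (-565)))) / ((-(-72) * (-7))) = -23571725 / 17948736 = -1.31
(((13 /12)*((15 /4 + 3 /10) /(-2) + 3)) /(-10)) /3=-169 /4800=-0.04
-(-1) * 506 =506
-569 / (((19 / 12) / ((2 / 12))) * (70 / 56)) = -4552 / 95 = -47.92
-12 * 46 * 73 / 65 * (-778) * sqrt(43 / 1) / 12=2612524 * sqrt(43) / 65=263561.01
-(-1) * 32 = 32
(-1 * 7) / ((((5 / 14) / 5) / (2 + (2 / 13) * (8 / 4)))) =-2940 / 13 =-226.15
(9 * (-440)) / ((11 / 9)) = -3240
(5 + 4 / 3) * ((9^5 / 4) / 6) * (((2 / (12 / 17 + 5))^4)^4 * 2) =99386253607383140892229287936 / 61425365346268570446197767595521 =0.00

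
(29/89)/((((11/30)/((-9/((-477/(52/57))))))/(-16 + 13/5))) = -202072/985853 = -0.20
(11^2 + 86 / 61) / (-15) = -2489 / 305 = -8.16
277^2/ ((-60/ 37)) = -2838973/ 60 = -47316.22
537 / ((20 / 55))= 5907 / 4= 1476.75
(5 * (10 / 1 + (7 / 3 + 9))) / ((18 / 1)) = 160 / 27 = 5.93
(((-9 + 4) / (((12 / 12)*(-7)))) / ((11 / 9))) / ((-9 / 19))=-95 / 77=-1.23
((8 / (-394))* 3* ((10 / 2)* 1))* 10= -600 / 197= -3.05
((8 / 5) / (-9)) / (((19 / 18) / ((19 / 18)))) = -8 / 45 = -0.18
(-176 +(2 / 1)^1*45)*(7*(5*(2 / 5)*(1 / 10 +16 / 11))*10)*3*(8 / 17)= -4941216 / 187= -26423.61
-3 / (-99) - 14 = -461 / 33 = -13.97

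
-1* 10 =-10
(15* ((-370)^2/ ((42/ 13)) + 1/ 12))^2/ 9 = 35192717199025/ 784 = 44888669896.72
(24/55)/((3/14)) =112/55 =2.04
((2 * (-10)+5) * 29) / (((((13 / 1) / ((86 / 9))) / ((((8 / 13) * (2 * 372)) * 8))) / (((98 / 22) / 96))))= -303070880 / 5577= -54342.99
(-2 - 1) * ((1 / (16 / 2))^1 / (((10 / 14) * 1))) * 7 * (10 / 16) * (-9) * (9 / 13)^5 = 78121827 / 23762752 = 3.29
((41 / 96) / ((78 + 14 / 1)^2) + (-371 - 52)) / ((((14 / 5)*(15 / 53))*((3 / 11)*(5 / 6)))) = -200380639393 / 85317120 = -2348.66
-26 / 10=-13 / 5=-2.60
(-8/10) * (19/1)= -76/5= -15.20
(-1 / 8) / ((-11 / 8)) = 1 / 11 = 0.09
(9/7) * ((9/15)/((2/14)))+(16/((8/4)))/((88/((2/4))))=599/110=5.45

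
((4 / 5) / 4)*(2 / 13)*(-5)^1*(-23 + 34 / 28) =305 / 91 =3.35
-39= -39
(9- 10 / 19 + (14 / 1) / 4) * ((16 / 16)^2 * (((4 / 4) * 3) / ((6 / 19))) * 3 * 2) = 1365 / 2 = 682.50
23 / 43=0.53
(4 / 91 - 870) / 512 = -1.70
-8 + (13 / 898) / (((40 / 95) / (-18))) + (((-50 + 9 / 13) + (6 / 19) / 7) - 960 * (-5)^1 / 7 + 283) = 5656789233 / 6210568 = 910.83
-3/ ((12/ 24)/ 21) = -126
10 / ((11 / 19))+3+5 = 278 / 11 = 25.27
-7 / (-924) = 1 / 132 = 0.01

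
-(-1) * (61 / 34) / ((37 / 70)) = 2135 / 629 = 3.39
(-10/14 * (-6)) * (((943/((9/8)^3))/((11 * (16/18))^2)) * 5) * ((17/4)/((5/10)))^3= 91164.09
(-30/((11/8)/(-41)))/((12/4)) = 3280/11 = 298.18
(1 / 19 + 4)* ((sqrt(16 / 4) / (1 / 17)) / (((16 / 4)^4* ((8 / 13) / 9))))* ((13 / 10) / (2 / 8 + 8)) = 60333 / 48640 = 1.24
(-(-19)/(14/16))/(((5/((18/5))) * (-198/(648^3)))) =-41358864384/1925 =-21485124.36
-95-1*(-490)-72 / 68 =6697 / 17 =393.94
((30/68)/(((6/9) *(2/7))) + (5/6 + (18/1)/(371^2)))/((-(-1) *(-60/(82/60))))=-7251917189/101083550400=-0.07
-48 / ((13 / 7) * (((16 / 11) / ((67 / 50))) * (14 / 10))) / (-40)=2211 / 5200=0.43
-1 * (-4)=4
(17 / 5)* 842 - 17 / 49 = 701301 / 245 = 2862.45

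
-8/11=-0.73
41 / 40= 1.02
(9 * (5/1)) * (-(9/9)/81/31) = -5/279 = -0.02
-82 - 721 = -803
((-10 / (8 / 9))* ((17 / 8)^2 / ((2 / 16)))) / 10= -2601 / 64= -40.64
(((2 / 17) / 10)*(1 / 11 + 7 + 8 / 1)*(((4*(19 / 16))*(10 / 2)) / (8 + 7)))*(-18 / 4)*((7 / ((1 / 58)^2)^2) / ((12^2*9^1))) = -7807674959 / 100980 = -77319.02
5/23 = 0.22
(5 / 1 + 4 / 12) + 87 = 277 / 3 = 92.33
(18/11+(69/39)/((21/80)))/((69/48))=402464/69069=5.83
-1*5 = -5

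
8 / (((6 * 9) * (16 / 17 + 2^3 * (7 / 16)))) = 136 / 4077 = 0.03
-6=-6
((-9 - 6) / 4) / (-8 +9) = -3.75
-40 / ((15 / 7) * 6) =-28 / 9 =-3.11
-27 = -27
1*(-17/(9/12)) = -68/3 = -22.67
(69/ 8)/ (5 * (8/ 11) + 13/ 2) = 759/ 892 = 0.85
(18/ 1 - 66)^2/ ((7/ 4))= 9216/ 7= 1316.57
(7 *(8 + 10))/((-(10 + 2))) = -21/2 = -10.50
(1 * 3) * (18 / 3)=18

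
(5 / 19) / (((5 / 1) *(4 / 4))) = 1 / 19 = 0.05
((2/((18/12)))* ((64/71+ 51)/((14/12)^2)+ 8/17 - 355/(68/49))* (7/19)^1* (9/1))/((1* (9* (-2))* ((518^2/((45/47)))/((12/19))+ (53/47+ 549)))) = 108679268655/905056829458082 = 0.00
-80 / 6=-40 / 3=-13.33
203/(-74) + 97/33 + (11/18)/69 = 0.21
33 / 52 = 0.63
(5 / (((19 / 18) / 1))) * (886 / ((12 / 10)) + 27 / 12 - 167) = 103245 / 38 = 2716.97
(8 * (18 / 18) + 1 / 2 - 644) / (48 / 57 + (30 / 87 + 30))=-700321 / 34368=-20.38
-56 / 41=-1.37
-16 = -16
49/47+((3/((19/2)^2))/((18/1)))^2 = 57471749/55125783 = 1.04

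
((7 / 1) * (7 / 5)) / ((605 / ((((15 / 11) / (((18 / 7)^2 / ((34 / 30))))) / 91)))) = 5831 / 140154300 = 0.00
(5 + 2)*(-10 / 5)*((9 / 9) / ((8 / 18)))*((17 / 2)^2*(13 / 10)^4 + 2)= -6563.13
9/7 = 1.29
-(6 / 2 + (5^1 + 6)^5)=-161054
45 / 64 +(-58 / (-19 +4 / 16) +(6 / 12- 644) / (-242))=340853 / 52800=6.46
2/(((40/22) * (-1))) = -11/10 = -1.10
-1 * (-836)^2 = -698896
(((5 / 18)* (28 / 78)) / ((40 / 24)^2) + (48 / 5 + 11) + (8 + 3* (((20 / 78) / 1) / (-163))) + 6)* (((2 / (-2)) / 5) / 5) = -1100752 / 794625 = -1.39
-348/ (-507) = 116/ 169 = 0.69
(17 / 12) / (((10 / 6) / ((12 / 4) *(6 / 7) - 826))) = -24497 / 35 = -699.91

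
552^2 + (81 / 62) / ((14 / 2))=132241617 / 434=304704.19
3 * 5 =15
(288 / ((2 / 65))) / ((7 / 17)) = 159120 / 7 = 22731.43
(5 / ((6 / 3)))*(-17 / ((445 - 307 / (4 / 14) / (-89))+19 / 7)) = -10591 / 114579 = -0.09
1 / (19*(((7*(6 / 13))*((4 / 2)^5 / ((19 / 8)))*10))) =13 / 107520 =0.00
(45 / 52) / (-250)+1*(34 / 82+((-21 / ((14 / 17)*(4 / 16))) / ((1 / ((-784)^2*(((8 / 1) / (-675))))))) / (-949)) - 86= -4679343533 / 5387400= -868.57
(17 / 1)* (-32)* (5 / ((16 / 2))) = -340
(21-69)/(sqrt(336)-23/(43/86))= 48 * sqrt(21)/445+552/445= 1.73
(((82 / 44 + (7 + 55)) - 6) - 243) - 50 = -5173 / 22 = -235.14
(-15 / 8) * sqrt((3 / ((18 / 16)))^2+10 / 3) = -5 * sqrt(94) / 8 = -6.06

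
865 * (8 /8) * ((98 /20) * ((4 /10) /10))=169.54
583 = 583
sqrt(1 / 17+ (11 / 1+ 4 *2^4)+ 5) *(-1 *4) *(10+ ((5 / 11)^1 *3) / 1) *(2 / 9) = -1000 *sqrt(23137) / 1683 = -90.38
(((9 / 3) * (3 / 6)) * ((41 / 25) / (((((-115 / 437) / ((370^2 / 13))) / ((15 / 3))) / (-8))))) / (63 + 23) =45786.81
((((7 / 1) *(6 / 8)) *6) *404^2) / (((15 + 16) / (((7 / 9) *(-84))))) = -10835436.39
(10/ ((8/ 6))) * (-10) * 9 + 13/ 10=-6737/ 10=-673.70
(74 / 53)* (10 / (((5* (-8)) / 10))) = -185 / 53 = -3.49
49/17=2.88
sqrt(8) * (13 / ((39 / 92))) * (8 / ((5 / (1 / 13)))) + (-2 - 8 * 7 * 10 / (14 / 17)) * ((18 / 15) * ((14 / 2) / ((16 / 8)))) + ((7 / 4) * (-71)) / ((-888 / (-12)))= -4241797 / 1480 + 1472 * sqrt(2) / 195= -2855.40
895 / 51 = 17.55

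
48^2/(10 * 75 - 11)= 2304/739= 3.12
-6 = -6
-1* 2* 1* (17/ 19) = -34/ 19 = -1.79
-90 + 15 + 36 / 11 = -789 / 11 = -71.73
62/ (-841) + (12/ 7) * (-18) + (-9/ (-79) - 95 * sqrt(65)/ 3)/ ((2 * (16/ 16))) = -95 * sqrt(65)/ 6 - 28717237/ 930146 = -158.53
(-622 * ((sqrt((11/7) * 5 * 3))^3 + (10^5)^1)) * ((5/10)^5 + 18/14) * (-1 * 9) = 136241325 * sqrt(1155)/5488 + 5160656250/7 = 738080302.67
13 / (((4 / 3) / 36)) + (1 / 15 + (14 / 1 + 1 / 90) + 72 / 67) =2207899 / 6030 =366.15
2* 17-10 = 24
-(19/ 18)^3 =-6859/ 5832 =-1.18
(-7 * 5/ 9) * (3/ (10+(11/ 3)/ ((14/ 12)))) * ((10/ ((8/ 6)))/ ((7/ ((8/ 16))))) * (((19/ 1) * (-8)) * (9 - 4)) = 16625/ 46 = 361.41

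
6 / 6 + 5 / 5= 2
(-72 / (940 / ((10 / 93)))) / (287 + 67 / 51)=-153 / 5355932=-0.00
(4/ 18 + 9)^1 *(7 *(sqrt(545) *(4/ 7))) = 332 *sqrt(545)/ 9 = 861.18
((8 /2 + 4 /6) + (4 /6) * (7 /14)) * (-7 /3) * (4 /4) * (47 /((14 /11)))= -2585 /6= -430.83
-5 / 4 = -1.25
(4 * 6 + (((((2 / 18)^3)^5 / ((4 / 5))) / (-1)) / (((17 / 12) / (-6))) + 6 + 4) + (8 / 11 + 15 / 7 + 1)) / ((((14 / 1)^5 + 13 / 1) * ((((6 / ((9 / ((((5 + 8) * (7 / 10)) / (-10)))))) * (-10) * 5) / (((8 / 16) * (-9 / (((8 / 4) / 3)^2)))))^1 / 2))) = -567024177788663731 / 12062867816244218335362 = -0.00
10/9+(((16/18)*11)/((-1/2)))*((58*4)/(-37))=4578/37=123.73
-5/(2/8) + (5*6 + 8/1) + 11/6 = 19.83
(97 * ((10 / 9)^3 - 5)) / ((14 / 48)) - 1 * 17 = -2081437 / 1701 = -1223.65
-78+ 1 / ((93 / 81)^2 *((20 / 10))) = -149187 / 1922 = -77.62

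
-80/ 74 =-40/ 37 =-1.08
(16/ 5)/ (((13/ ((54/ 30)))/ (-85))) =-2448/ 65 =-37.66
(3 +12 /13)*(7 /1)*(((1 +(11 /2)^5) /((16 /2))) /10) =4423587 /2560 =1727.96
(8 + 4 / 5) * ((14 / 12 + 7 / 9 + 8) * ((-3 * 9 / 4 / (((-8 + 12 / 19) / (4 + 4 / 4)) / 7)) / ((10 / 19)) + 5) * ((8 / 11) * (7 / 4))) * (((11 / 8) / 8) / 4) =145369301 / 460800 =315.47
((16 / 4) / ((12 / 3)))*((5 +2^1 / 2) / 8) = 3 / 4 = 0.75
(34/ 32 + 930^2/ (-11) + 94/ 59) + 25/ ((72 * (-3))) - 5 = -22045260911/ 280368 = -78629.73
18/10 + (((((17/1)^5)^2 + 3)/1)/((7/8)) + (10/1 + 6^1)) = 11519965145529/5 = 2303993029105.80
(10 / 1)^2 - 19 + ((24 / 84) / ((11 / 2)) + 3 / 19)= 118810 / 1463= 81.21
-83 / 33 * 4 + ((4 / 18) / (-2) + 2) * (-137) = -26615 / 99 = -268.84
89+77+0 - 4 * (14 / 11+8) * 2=1010 / 11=91.82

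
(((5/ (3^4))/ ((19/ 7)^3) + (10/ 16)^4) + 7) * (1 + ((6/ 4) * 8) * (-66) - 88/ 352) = -5661.93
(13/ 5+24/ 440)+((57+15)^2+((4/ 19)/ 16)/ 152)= 3295392887/ 635360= 5186.65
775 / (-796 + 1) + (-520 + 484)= -5879 / 159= -36.97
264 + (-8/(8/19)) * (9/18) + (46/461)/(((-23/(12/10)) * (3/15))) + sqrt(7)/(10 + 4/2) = sqrt(7)/12 + 234625/922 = 254.69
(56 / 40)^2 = 1.96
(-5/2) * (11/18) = -55/36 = -1.53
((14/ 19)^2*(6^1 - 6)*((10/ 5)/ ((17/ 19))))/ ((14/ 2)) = 0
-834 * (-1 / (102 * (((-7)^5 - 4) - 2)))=-139 / 285821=-0.00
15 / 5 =3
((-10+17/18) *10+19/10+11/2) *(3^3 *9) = -101034/5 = -20206.80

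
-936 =-936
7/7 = 1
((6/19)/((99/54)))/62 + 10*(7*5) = 2267668/6479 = 350.00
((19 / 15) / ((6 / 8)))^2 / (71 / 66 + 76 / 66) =127072 / 99225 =1.28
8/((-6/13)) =-52/3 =-17.33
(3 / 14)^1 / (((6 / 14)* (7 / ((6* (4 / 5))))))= 12 / 35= 0.34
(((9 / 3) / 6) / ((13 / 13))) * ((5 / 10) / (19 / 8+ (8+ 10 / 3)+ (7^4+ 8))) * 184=1104 / 58145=0.02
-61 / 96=-0.64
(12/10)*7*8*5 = 336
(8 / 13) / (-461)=-8 / 5993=-0.00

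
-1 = -1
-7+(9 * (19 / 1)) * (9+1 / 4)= 6299 / 4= 1574.75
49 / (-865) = -49 / 865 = -0.06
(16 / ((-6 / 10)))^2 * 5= 32000 / 9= 3555.56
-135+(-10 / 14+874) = 5168 / 7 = 738.29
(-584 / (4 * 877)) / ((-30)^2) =-73 / 394650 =-0.00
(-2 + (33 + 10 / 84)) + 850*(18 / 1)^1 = 15331.12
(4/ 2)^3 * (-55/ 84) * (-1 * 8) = 880/ 21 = 41.90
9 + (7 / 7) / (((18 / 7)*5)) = 817 / 90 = 9.08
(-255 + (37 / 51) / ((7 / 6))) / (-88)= 30271 / 10472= 2.89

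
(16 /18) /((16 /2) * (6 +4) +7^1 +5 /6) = 16 /1581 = 0.01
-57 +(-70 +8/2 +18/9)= -121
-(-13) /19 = 13 /19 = 0.68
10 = 10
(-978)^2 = 956484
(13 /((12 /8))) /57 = 26 /171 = 0.15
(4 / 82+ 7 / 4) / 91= 295 / 14924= 0.02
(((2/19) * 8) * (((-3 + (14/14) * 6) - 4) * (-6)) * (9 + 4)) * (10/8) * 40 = 62400/19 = 3284.21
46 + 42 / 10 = 251 / 5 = 50.20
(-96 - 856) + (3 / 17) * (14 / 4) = -32347 / 34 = -951.38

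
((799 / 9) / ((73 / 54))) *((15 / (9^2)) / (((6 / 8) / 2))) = 63920 / 1971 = 32.43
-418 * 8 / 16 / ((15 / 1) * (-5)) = 209 / 75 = 2.79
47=47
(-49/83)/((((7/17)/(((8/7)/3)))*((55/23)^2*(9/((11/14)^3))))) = -98923/19216575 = -0.01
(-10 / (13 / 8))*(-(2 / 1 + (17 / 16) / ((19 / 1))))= 3125 / 247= 12.65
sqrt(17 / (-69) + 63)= sqrt(298770) / 69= 7.92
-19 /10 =-1.90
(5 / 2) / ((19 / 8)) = 20 / 19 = 1.05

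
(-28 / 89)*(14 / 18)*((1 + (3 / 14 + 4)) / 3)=-1022 / 2403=-0.43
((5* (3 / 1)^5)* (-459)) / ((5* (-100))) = 111537 / 100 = 1115.37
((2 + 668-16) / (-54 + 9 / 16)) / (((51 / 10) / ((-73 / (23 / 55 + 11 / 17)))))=7002160 / 42579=164.45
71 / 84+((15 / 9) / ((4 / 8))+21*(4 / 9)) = 1135 / 84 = 13.51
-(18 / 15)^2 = -36 / 25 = -1.44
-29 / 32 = -0.91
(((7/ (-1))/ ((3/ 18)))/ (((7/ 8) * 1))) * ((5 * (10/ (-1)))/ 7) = 2400/ 7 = 342.86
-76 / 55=-1.38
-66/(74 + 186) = -33/130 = -0.25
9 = 9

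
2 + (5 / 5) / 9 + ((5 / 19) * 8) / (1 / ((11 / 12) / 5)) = 427 / 171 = 2.50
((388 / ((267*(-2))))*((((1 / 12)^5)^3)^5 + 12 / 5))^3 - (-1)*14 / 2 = 330268807838706835469824318365966853472787938925737062011013847363113956425228088065894782729447696893765820844269462674002933191630165697734111653879430625531129650724644478136958316578350308338693739643297706672237520922739126954803914730490312210147 / 194596117351122813746210608320430552704932309588902535298760009701676158186540294180535945143946338245723674341611274633001542646813974285329394702261192449067621458569904748050768776931167819158584436853048924236981412234511578627404316998258130944000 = 1.70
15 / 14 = 1.07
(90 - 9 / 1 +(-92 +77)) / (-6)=-11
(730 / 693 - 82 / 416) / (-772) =-123427 / 111279168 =-0.00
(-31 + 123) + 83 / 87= 8087 / 87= 92.95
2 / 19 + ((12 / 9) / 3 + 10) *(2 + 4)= 3578 / 57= 62.77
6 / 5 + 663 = 3321 / 5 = 664.20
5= 5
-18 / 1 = -18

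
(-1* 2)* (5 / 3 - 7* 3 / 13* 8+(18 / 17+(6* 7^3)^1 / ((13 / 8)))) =-1665806 / 663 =-2512.53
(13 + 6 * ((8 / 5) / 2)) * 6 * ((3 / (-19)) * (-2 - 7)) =14418 / 95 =151.77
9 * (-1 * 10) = -90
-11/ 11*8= -8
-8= -8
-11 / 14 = -0.79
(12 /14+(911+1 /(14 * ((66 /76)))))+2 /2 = 30127 /33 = 912.94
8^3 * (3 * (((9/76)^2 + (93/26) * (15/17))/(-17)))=-388479456/1356277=-286.43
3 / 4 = 0.75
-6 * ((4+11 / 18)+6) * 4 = -764 / 3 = -254.67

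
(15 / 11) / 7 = 15 / 77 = 0.19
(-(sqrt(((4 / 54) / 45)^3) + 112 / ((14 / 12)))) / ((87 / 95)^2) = -288800 / 2523 - 722 * sqrt(30) / 49660209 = -114.47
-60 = -60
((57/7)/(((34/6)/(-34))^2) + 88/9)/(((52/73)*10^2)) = 26791/6300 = 4.25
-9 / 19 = -0.47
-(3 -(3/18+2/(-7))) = -131/42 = -3.12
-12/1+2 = -10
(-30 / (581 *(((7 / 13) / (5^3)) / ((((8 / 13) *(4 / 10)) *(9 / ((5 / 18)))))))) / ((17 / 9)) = -50.61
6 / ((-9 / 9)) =-6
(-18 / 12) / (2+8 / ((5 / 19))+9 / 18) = -15 / 329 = -0.05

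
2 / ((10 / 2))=2 / 5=0.40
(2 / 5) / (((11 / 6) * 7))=12 / 385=0.03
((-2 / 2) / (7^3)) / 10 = -1 / 3430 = -0.00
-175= -175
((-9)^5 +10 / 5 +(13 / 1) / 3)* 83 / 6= -7350812 / 9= -816756.89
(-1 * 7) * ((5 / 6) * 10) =-175 / 3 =-58.33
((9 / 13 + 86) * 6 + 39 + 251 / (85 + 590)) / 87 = 6.43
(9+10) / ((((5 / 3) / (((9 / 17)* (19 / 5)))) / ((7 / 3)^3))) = 123823 / 425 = 291.35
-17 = -17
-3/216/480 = -1/34560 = -0.00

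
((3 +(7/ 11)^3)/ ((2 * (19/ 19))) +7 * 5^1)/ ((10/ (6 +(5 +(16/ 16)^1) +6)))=438777/ 6655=65.93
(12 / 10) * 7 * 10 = 84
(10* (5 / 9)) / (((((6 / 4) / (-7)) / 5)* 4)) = -875 / 27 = -32.41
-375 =-375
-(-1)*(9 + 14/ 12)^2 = 3721/ 36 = 103.36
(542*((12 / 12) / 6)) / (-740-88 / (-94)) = -12737 / 104208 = -0.12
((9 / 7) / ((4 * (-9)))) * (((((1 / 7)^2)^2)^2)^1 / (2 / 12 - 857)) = 3 / 414915787174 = 0.00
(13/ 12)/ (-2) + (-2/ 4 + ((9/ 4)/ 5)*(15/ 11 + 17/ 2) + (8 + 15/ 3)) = 5411/ 330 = 16.40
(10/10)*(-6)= -6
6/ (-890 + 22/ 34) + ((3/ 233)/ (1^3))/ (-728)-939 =-14249262381/ 15174824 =-939.01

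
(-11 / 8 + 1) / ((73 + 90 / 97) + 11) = -97 / 21968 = -0.00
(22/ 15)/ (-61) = -22/ 915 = -0.02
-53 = -53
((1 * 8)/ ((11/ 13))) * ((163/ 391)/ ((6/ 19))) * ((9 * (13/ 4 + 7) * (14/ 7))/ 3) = 3301402/ 4301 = 767.59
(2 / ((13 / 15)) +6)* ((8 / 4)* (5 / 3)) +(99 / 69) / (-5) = 27.41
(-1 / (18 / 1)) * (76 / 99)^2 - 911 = -80361287 / 88209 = -911.03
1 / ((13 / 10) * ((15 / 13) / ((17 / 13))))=34 / 39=0.87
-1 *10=-10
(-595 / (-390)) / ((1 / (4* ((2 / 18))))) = 238 / 351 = 0.68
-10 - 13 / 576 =-5773 / 576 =-10.02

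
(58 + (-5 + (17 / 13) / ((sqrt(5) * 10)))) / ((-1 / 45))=-2385 - 153 * sqrt(5) / 130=-2387.63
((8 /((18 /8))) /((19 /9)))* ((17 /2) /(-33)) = -272 /627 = -0.43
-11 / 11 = -1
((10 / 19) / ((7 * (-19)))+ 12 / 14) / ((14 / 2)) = 44 / 361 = 0.12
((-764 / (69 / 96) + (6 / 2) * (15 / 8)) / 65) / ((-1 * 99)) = 0.16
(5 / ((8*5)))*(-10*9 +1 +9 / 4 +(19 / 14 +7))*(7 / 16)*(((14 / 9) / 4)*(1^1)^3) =-1.67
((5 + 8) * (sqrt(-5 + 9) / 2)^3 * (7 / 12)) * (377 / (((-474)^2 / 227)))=7787689 / 2696112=2.89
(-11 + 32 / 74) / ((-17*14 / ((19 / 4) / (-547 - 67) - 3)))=-169901 / 1272208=-0.13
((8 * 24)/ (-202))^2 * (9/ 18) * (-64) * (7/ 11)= -2064384/ 112211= -18.40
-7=-7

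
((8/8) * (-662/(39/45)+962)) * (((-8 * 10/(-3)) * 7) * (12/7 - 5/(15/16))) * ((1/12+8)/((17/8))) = -3038443520/5967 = -509207.90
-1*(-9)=9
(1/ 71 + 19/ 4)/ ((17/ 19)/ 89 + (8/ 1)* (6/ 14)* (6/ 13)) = 208200993/ 69594484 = 2.99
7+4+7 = 18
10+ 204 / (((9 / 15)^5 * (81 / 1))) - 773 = -4793543 / 6561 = -730.61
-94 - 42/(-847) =-11368/121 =-93.95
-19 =-19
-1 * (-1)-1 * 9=-8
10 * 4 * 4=160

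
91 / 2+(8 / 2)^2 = 61.50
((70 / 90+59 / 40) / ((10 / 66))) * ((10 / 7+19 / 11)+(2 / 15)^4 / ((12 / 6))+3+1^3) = 22622837701 / 212625000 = 106.40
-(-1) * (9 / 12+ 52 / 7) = 8.18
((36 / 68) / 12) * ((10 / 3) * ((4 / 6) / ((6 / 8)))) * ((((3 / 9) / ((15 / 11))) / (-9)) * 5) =-220 / 12393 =-0.02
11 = 11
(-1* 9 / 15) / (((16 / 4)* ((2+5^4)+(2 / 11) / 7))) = -231 / 965620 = -0.00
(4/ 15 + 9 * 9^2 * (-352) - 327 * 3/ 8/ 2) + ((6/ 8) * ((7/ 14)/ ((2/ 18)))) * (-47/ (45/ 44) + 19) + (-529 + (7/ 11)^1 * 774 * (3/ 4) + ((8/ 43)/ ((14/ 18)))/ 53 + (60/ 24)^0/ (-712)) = -192603221168909/ 749663376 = -256919.61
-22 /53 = -0.42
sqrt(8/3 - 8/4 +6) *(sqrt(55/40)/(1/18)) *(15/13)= 45 *sqrt(330)/13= 62.88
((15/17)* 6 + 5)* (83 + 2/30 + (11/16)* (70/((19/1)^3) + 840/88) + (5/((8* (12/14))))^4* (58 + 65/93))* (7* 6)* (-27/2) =-440646756078636905/710677561344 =-620037.52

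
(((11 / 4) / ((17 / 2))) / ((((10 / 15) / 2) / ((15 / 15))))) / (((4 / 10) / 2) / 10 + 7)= 275 / 1989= 0.14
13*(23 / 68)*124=9269 / 17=545.24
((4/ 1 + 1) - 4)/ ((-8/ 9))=-9/ 8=-1.12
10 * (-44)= -440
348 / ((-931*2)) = -174 / 931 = -0.19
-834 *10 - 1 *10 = -8350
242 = 242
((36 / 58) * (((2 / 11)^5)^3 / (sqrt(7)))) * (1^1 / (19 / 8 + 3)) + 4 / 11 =4718592 * sqrt(7) / 36463199270829217579 + 4 / 11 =0.36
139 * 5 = 695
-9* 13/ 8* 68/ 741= -51/ 38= -1.34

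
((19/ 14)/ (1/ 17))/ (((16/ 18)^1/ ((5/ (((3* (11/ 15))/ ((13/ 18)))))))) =104975/ 2464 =42.60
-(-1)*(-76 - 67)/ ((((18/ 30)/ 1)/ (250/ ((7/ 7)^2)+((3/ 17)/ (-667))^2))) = -59583.33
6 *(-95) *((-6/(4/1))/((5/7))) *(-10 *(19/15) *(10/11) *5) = -758100/11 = -68918.18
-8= -8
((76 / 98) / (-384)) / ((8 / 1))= -19 / 75264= -0.00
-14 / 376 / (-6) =7 / 1128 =0.01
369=369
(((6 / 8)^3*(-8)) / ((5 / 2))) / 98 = -27 / 1960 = -0.01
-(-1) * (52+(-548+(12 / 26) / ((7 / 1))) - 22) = -47132 / 91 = -517.93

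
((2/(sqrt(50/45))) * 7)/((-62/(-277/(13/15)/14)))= 4.89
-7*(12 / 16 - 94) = 2611 / 4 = 652.75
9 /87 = 3 /29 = 0.10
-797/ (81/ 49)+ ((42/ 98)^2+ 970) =1937062/ 3969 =488.05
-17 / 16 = -1.06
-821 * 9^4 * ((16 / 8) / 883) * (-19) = 204690078 / 883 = 231812.09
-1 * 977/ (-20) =977/ 20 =48.85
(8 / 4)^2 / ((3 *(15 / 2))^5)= 128 / 184528125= 0.00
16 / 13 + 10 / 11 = 306 / 143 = 2.14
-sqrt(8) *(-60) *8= 960 *sqrt(2)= 1357.65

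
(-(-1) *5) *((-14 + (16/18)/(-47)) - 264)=-588010/423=-1390.09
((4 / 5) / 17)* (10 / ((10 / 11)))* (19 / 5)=836 / 425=1.97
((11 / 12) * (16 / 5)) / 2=22 / 15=1.47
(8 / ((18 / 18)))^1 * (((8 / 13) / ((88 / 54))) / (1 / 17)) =7344 / 143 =51.36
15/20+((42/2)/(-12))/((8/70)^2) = -133.23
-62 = -62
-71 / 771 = -0.09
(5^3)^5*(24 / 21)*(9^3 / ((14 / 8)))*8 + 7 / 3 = 17085937500000343 / 147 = 116230867346941.11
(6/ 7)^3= 216/ 343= 0.63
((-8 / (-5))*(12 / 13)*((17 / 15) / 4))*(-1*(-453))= 189.56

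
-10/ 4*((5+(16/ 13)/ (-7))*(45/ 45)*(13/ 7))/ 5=-439/ 98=-4.48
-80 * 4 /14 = -160 /7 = -22.86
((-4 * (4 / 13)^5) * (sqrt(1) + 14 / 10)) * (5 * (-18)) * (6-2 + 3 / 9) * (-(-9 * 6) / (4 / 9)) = 35831808 / 28561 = 1254.57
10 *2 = 20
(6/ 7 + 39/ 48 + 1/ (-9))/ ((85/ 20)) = 1571/ 4284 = 0.37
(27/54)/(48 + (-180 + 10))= -1/244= -0.00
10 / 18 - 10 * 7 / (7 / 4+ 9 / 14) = -17305 / 603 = -28.70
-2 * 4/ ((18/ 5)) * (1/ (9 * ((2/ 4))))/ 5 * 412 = -3296/ 81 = -40.69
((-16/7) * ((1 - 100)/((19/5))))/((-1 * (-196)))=1980/6517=0.30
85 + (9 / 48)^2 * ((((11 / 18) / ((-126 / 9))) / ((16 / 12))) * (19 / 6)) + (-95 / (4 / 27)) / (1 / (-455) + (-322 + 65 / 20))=2894491478799 / 33266917376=87.01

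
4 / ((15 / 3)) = 4 / 5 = 0.80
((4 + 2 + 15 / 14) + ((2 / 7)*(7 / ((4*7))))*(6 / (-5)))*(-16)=-3912 / 35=-111.77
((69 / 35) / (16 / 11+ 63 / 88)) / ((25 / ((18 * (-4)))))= -437184 / 167125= -2.62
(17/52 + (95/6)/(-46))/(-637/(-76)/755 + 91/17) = -15119630/4693470873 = -0.00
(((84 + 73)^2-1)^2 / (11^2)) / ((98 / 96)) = 29161147392 / 5929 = 4918392.21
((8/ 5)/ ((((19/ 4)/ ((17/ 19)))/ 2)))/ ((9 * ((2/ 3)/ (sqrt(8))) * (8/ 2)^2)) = 68 * sqrt(2)/ 5415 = 0.02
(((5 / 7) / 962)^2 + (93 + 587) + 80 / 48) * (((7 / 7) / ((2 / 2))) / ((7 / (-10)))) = -973.81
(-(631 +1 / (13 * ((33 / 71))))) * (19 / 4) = -2572315 / 858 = -2998.04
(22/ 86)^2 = 121/ 1849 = 0.07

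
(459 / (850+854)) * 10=765 / 284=2.69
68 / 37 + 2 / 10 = 377 / 185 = 2.04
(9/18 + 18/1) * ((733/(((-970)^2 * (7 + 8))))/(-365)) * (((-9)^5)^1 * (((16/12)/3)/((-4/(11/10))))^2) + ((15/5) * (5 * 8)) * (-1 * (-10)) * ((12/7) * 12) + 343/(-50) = 59327958945501341/2403999500000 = 24678.86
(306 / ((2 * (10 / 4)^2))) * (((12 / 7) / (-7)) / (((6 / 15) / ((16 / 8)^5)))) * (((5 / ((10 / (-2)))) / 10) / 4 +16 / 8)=-1160352 / 1225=-947.23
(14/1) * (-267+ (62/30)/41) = -2298436/615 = -3737.29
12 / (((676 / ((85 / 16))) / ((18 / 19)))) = 2295 / 25688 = 0.09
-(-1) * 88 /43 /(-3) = -0.68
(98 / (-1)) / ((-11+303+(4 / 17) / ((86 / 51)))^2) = -90601 / 78901922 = -0.00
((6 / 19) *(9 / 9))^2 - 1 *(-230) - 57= 62489 / 361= 173.10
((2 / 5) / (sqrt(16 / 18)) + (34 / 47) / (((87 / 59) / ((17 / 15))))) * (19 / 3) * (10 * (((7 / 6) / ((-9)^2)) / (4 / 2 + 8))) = 133 * sqrt(2) / 4860 + 2267783 / 44713215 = 0.09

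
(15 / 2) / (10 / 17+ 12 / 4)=255 / 122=2.09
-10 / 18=-5 / 9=-0.56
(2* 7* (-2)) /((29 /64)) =-1792 /29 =-61.79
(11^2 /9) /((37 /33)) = 1331 /111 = 11.99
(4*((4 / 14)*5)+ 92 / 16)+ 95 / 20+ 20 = 507 / 14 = 36.21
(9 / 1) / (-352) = -9 / 352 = -0.03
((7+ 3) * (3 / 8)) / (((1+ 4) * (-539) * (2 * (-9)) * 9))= 1 / 116424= 0.00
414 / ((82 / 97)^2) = 1947663 / 3362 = 579.32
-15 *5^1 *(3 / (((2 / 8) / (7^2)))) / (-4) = 11025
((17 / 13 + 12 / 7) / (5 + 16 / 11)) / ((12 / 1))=3025 / 77532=0.04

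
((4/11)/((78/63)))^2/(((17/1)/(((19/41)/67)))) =33516/954947851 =0.00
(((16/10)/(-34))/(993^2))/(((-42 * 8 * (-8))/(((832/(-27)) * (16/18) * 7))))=208/61100526285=0.00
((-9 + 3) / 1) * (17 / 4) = -51 / 2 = -25.50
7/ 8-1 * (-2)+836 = 6711/ 8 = 838.88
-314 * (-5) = 1570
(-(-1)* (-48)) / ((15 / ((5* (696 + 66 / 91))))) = -1014432 / 91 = -11147.60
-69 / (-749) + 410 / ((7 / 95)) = 4167719 / 749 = 5564.38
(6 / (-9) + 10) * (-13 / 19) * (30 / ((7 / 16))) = -8320 / 19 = -437.89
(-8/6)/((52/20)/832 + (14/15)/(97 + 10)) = -136960/1217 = -112.54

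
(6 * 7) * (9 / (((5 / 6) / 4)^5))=3009871872 / 3125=963159.00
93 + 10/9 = 847/9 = 94.11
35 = 35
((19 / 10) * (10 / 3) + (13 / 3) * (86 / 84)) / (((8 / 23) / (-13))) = -405743 / 1008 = -402.52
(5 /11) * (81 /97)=405 /1067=0.38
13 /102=0.13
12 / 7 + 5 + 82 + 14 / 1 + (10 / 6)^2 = 6646 / 63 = 105.49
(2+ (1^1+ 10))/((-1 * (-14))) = 13/14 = 0.93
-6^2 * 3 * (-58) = 6264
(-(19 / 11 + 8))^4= 8952.91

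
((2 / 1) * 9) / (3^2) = 2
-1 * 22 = -22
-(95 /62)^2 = -9025 /3844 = -2.35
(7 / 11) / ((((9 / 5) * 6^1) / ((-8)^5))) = -1930.77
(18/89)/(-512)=-0.00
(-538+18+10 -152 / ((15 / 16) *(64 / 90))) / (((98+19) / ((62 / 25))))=-5084 / 325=-15.64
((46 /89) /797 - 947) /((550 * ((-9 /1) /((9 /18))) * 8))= 13434701 /1123578720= 0.01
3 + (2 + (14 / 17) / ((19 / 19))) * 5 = 291 / 17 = 17.12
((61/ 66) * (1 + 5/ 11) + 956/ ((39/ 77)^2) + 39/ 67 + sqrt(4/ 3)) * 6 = 4 * sqrt(3) + 91950471478/ 4110249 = 22377.95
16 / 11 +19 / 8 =337 / 88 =3.83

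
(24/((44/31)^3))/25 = 89373/266200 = 0.34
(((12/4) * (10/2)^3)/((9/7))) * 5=4375/3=1458.33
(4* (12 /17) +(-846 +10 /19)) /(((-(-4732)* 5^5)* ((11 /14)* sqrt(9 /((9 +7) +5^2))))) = -136088* sqrt(41) /5629284375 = -0.00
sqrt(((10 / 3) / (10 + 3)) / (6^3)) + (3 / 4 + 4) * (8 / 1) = sqrt(65) / 234 + 38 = 38.03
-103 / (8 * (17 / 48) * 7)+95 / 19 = -23 / 119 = -0.19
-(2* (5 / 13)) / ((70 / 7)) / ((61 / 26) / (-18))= 36 / 61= 0.59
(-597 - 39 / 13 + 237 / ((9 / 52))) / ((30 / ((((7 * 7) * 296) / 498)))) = 8368808 / 11205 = 746.88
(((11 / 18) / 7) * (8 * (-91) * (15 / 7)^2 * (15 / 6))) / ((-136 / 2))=10.73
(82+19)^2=10201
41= 41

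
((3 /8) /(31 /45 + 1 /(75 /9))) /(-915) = -45 /88816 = -0.00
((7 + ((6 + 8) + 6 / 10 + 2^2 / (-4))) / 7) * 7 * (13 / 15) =1339 / 75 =17.85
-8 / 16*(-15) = 15 / 2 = 7.50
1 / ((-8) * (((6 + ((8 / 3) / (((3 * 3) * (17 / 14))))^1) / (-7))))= 3213 / 22928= 0.14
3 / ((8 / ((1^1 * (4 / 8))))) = 3 / 16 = 0.19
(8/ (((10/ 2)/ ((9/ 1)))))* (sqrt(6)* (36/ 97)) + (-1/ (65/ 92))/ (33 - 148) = 4/ 325 + 2592* sqrt(6)/ 485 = 13.10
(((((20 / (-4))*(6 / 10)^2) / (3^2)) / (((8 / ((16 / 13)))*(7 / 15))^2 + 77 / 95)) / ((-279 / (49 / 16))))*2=665 / 1516334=0.00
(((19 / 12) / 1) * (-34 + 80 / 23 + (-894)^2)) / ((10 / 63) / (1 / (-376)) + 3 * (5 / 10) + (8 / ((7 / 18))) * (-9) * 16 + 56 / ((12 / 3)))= -3667154337 / 8712745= -420.90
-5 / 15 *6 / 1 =-2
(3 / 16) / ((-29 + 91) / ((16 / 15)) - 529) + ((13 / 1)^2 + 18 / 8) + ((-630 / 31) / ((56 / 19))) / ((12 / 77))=127.01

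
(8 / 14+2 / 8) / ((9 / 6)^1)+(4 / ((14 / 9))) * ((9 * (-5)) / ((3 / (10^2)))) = -161977 / 42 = -3856.60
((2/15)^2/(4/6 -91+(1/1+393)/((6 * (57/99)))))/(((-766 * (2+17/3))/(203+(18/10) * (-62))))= -8683/744360500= -0.00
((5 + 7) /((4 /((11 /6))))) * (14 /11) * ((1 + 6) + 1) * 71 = 3976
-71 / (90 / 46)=-1633 / 45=-36.29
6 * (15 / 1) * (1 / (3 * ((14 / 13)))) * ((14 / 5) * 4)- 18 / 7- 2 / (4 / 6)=2145 / 7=306.43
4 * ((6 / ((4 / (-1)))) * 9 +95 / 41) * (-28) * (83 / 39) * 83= 353763928 / 1599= 221240.73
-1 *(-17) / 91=17 / 91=0.19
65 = 65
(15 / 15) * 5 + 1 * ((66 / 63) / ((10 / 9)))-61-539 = -20792 / 35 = -594.06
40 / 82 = 20 / 41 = 0.49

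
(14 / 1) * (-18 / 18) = -14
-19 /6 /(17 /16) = -152 /51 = -2.98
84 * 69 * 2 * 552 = 6398784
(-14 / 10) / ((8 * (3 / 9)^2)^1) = -63 / 40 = -1.58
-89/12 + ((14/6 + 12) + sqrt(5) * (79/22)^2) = 35.75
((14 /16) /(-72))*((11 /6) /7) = -0.00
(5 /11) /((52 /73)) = 365 /572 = 0.64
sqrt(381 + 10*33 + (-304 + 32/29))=3*sqrt(38135)/29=20.20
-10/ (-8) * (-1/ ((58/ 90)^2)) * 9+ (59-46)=-14.09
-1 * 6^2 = -36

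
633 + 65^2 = 4858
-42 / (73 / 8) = -336 / 73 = -4.60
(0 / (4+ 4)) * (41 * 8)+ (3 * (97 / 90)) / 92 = 0.04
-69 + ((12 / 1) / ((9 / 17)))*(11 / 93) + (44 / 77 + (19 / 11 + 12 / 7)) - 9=-1531867 / 21483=-71.31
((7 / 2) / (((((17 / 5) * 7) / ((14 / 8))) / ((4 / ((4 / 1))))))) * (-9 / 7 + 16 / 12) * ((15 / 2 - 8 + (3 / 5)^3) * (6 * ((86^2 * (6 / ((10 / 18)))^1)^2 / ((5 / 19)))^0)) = -71 / 3400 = -0.02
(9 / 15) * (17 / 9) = 17 / 15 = 1.13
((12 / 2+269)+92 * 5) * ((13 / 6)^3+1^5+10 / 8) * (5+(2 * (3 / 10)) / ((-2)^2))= 13541101 / 288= 47017.71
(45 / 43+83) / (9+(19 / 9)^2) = 146367 / 23435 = 6.25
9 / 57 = 3 / 19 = 0.16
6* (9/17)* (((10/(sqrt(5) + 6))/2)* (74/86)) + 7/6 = 518267/135966 - 9990* sqrt(5)/22661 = 2.83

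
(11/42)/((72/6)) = 11/504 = 0.02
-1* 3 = -3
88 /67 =1.31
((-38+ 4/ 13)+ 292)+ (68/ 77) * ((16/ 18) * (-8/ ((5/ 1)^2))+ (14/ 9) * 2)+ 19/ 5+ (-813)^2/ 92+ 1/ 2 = 7445.55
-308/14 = -22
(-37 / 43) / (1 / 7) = -259 / 43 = -6.02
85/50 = 17/10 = 1.70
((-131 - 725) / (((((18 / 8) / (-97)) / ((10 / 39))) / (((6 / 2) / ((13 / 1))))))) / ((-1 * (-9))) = 3321280 / 13689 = 242.62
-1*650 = -650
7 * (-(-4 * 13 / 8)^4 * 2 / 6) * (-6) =199927 / 8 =24990.88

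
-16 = -16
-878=-878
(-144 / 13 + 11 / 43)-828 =-468901 / 559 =-838.82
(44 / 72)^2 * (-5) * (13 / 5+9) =-3509 / 162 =-21.66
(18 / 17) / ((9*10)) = 1 / 85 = 0.01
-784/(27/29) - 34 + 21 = -23087/27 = -855.07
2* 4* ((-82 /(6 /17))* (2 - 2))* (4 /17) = 0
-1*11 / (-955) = 11 / 955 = 0.01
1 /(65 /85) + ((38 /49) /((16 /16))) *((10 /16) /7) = 24559 /17836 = 1.38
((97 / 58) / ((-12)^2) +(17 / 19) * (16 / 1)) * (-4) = -2273587 / 39672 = -57.31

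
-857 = -857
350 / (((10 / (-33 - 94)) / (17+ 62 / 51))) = -4129405 / 51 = -80968.73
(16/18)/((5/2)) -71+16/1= -2459/45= -54.64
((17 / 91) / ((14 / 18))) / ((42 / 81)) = 4131 / 8918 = 0.46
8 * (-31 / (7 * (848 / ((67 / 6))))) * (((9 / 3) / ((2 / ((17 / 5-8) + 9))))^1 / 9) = -0.34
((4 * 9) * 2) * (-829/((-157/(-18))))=-1074384/157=-6843.21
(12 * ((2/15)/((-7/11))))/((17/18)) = -1584/595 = -2.66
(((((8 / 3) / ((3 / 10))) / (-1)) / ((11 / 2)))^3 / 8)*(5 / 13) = -2560000 / 12613887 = -0.20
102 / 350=51 / 175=0.29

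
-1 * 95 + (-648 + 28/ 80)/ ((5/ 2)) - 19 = -18653/ 50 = -373.06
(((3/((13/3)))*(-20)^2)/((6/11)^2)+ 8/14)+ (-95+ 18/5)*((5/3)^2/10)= 1483949/1638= 905.95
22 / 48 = 11 / 24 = 0.46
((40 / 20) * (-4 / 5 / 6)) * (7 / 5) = -0.37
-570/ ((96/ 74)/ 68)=-59755/ 2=-29877.50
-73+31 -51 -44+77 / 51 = -6910 / 51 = -135.49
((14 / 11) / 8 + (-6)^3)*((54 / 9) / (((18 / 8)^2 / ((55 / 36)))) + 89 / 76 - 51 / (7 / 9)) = 76843484471 / 5688144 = 13509.41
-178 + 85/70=-2475/14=-176.79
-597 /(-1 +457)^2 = -199 /69312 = -0.00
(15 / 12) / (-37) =-5 / 148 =-0.03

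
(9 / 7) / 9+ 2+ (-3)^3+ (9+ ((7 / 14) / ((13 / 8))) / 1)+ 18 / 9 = -1233 / 91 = -13.55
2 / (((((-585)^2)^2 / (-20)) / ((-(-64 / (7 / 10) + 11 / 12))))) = -15206 / 491895392625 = -0.00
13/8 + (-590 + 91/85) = -399367/680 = -587.30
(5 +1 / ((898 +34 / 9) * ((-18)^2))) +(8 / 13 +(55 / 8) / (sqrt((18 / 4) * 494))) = 55 * sqrt(247) / 5928 +21328861 / 3798288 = 5.76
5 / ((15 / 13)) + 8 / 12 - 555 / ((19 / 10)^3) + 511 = 2984244 / 6859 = 435.08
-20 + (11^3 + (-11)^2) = 1432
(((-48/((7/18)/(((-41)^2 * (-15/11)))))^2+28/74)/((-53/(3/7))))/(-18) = 8780457767427103/244162149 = 35961584.56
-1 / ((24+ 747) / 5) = -5 / 771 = -0.01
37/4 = 9.25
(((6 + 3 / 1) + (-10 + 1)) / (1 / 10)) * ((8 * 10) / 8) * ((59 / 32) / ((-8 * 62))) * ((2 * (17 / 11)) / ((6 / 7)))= 0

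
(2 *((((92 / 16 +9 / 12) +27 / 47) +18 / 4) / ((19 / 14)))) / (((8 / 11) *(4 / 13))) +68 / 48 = 831997 / 10716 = 77.64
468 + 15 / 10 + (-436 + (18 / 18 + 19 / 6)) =113 / 3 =37.67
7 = 7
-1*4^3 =-64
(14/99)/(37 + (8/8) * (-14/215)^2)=647150/169341579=0.00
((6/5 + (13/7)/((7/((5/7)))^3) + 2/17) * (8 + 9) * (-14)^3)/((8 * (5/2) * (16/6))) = -277124823/240100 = -1154.21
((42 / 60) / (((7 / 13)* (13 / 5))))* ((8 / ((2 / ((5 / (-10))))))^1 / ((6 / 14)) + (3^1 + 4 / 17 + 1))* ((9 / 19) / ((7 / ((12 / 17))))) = -0.01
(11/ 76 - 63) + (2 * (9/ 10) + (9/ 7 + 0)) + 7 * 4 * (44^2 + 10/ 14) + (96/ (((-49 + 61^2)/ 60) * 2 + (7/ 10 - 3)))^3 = 249608518130582293/ 4607980778660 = 54168.74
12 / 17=0.71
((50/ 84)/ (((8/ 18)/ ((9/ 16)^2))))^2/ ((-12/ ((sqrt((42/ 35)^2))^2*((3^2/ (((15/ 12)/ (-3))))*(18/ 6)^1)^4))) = -7625597484987/ 20070400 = -379942.48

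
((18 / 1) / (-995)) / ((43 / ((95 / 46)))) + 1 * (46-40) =1180695 / 196811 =6.00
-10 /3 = -3.33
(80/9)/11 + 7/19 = 2213/1881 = 1.18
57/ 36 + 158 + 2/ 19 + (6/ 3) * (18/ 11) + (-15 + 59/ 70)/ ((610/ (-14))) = 624520889/ 3824700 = 163.29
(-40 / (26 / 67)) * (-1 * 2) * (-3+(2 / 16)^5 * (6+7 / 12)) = -395155615 / 638976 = -618.42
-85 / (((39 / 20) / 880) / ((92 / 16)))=-8602000 / 39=-220564.10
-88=-88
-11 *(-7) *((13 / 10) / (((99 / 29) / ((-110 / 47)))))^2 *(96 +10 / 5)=1072505434 / 178929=5994.03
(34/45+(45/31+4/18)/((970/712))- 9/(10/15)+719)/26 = 38293289/1407276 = 27.21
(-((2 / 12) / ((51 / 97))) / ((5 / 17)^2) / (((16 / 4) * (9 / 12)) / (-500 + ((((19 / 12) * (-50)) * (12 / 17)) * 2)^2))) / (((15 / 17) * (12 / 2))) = -672307 / 243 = -2766.70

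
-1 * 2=-2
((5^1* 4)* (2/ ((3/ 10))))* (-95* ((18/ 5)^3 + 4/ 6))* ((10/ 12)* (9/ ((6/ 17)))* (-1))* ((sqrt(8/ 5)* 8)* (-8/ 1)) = -2934762496* sqrt(10)/ 9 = -1031170431.00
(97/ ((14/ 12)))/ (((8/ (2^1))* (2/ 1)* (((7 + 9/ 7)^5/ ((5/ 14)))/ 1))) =499065/ 5250854144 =0.00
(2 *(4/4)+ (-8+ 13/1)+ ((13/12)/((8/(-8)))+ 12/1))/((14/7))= 215/24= 8.96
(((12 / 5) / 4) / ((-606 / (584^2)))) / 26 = -85264 / 6565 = -12.99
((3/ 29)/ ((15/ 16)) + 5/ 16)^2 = 962361/ 5382400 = 0.18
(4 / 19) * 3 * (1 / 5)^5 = 12 / 59375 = 0.00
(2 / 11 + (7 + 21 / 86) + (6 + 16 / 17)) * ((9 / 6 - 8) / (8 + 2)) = -3003689 / 321640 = -9.34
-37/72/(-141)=37/10152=0.00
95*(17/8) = 1615/8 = 201.88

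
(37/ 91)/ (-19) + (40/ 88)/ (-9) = -12308/ 171171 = -0.07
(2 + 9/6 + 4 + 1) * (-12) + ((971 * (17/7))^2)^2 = 74245922063895499/2401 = 30922916311493.34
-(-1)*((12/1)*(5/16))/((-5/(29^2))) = -2523/4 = -630.75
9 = 9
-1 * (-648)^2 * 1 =-419904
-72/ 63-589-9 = -4194/ 7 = -599.14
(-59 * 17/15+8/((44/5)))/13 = -10883/2145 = -5.07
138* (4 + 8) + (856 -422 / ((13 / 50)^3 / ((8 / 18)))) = -161330224 / 19773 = -8159.12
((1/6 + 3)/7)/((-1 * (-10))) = 19/420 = 0.05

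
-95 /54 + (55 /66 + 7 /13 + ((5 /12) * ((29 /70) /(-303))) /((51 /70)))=-0.39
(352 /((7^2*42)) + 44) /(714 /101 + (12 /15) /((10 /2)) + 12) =5216650 /2271003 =2.30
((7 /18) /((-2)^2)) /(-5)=-7 /360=-0.02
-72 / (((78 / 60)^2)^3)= -72000000 / 4826809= -14.92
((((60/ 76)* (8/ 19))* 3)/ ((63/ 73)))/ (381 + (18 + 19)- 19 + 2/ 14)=1460/ 504317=0.00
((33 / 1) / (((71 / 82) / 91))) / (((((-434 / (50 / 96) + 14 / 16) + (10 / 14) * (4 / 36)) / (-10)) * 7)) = 4432428000 / 744598513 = 5.95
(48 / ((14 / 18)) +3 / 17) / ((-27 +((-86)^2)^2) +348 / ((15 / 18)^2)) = 184125 / 162736338107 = 0.00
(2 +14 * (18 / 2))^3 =2097152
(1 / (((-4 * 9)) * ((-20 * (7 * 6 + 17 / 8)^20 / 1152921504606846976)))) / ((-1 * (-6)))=41538374868278621028243970633760768 / 121850657301714329870268867180888439027052499157584135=0.00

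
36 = 36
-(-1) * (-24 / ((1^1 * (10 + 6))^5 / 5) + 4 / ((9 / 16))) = 8388473 / 1179648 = 7.11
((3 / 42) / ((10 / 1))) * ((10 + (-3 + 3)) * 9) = 9 / 14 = 0.64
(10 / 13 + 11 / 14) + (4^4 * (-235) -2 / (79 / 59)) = -864979599 / 14378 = -60159.94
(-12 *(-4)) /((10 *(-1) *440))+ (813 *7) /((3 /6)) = 3130047 /275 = 11381.99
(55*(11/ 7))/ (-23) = -3.76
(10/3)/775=2/465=0.00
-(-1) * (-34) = -34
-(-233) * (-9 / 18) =-233 / 2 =-116.50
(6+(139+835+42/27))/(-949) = -8834/8541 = -1.03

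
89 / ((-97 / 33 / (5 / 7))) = -14685 / 679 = -21.63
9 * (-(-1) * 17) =153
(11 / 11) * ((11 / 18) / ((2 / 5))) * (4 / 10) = 11 / 18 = 0.61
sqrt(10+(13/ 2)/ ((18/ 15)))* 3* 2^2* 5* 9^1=90* sqrt(555)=2120.26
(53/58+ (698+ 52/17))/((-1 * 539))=-692145/531454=-1.30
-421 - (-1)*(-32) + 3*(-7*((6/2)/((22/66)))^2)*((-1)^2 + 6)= -12360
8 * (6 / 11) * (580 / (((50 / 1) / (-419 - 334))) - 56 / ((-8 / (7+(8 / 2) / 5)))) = -2083248 / 55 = -37877.24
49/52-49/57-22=-64963/2964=-21.92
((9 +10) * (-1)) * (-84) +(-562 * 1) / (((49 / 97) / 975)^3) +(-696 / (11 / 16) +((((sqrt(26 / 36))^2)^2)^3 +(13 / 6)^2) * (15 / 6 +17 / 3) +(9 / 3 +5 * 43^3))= -1067196245863084633365913117 / 264099273330816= -4040890504557.71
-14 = -14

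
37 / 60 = 0.62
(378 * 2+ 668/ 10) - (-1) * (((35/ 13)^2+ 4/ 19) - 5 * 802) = -51050741/ 16055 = -3179.74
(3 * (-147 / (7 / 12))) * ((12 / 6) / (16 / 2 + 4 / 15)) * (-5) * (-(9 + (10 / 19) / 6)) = -4895100 / 589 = -8310.87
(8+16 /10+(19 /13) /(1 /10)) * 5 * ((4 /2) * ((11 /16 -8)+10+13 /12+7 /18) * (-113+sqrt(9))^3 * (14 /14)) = -156862675750 /117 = -1340706630.34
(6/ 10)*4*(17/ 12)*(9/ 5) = 153/ 25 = 6.12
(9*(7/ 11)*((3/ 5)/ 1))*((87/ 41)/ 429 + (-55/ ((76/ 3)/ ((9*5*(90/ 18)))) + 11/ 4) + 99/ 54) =-20376032607/ 12253670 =-1662.85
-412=-412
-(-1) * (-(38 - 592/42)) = -502/21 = -23.90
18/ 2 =9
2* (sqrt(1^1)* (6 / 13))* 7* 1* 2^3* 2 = 1344 / 13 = 103.38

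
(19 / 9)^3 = 6859 / 729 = 9.41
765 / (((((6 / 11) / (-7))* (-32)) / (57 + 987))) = 5124735 / 16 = 320295.94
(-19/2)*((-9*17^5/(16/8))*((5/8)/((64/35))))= 42489220725/2048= 20746689.81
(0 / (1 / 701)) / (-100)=0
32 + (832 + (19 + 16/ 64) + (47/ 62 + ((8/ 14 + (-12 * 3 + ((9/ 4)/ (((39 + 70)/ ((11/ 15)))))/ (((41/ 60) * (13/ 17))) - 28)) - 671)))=149.61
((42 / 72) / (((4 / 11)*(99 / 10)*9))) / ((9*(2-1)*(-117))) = -35 / 2047032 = -0.00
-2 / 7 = -0.29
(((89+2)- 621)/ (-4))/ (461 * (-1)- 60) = -0.25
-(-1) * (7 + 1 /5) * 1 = 36 /5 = 7.20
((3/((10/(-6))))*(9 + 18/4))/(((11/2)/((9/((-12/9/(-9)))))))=-59049/220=-268.40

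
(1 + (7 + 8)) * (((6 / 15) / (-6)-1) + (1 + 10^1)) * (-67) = -159728 / 15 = -10648.53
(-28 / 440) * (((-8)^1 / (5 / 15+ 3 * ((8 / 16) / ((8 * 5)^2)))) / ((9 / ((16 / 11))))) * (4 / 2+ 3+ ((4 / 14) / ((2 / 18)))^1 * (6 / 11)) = 20193280 / 12813537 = 1.58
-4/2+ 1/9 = -17/9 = -1.89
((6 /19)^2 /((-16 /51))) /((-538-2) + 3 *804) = -51 /300352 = -0.00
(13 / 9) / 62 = 13 / 558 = 0.02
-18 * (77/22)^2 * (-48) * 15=158760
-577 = -577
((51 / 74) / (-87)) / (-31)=17 / 66526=0.00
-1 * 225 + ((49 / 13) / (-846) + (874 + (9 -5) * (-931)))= -33818899 / 10998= -3075.00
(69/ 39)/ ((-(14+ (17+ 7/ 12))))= -276/ 4927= -0.06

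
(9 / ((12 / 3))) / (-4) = -9 / 16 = -0.56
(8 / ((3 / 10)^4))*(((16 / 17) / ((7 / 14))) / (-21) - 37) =-1059280000 / 28917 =-36631.74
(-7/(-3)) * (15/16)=35/16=2.19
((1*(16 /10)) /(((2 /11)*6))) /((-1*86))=-0.02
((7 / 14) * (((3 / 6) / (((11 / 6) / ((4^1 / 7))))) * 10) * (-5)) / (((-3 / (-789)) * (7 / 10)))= -789000 / 539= -1463.82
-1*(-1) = 1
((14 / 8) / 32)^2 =0.00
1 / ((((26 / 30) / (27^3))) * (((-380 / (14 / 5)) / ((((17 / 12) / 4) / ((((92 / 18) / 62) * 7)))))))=-93356469 / 908960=-102.71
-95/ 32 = -2.97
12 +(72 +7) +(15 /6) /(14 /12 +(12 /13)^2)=188812 /2047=92.24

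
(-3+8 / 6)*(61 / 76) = -305 / 228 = -1.34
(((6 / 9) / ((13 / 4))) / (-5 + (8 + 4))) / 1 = 8 / 273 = 0.03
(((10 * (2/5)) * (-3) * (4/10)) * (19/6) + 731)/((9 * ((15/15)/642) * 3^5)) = 255302/1215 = 210.13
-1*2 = -2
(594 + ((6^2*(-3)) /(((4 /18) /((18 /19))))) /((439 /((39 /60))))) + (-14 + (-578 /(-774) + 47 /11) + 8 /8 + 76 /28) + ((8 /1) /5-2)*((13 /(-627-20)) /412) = 97404071637713089 /165638510612190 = 588.05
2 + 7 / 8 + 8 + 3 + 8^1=175 / 8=21.88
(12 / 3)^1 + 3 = 7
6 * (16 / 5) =96 / 5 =19.20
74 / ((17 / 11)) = 814 / 17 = 47.88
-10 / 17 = -0.59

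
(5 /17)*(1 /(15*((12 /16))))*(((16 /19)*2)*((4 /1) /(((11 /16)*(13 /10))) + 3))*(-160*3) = -21893120 /138567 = -158.00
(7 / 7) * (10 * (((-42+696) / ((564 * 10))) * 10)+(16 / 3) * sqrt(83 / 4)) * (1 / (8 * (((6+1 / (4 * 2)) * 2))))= 545 / 4606+4 * sqrt(83) / 147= 0.37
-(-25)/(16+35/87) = 1.52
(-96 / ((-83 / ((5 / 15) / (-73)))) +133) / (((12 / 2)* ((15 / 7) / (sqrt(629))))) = 125349* sqrt(629) / 12118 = 259.43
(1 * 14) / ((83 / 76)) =12.82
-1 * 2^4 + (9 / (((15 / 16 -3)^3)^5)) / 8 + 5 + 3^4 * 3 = 232.00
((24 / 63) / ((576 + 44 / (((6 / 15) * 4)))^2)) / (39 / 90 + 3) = 320 / 1050388129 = 0.00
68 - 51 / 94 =6341 / 94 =67.46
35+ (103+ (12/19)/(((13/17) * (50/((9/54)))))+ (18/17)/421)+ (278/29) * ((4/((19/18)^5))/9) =23593320741284621/167024577117775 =141.26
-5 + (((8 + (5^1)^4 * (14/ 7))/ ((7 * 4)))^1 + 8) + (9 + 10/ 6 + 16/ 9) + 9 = 8741/ 126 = 69.37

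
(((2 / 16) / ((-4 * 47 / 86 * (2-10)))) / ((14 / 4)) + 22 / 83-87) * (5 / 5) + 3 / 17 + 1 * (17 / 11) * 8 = -74.19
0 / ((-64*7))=0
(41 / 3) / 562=41 / 1686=0.02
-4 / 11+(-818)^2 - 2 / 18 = 66243229 / 99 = 669123.53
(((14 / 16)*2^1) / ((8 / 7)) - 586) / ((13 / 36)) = -168327 / 104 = -1618.53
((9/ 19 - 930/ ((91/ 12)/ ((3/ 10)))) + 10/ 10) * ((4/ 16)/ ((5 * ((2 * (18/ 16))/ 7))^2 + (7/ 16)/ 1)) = -53431/ 18278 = -2.92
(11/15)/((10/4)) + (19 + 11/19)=28318/1425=19.87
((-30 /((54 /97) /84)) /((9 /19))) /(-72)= 64505 /486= 132.73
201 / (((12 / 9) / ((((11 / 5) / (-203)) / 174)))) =-2211 / 235480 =-0.01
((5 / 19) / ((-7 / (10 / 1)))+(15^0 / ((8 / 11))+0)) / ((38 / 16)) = 1063 / 2527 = 0.42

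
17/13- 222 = -2869/13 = -220.69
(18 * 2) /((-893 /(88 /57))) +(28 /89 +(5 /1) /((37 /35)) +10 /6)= 1114445942 /167616993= 6.65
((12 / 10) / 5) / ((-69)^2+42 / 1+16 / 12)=18 / 360325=0.00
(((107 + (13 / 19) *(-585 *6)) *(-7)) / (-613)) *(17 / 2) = -5188043 / 23294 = -222.72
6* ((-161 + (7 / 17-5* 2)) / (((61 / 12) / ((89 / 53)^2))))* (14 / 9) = -2572740800 / 2912933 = -883.21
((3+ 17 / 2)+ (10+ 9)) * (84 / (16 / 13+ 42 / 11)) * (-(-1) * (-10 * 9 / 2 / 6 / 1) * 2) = -2747745 / 361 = -7611.48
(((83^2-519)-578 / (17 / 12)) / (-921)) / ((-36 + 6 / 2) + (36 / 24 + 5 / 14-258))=1897 / 84732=0.02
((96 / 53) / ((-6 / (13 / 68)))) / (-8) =13 / 1802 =0.01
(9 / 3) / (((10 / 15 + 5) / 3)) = 27 / 17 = 1.59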